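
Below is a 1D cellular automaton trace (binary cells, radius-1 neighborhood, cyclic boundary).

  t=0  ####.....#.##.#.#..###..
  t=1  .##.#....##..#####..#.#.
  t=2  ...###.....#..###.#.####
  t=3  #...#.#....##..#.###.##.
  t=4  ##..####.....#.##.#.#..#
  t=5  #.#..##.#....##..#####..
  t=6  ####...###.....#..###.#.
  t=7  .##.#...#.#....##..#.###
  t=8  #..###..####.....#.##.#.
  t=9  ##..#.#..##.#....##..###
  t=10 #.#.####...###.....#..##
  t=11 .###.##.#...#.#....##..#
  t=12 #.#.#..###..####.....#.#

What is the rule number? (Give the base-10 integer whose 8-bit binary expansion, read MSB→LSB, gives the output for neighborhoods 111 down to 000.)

180

  [7] ### => #  t=0,i=1
  [6] ##. => .  t=0,i=3
  [5] #.# => #  t=0,i=10
  [4] #.. => #  t=0,i=4
  [3] .## => .  t=0,i=0
  [2] .#. => #  t=0,i=9
  [1] ..# => .  t=0,i=8
  [0] ... => .  t=0,i=5
  bits 10110100 = 180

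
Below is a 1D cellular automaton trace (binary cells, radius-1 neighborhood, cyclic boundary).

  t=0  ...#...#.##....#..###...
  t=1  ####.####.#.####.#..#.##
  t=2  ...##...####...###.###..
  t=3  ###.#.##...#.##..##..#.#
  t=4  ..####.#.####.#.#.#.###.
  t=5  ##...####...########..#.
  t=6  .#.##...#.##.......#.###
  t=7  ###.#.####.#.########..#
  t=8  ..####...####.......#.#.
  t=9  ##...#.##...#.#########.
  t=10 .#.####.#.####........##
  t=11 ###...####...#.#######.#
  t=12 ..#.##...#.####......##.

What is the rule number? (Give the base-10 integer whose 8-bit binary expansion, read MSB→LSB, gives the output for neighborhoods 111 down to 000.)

103

  ### -> .   bit 7 = 0  t=0,i=19
  ##. -> #   bit 6 = 1  t=0,i=10
  #.# -> #   bit 5 = 1  t=0,i=8
  #.. -> .   bit 4 = 0  t=0,i=4
  .## -> .   bit 3 = 0  t=0,i=9
  .#. -> #   bit 2 = 1  t=0,i=3
  ..# -> #   bit 1 = 1  t=0,i=2
  ... -> #   bit 0 = 1  t=0,i=0
  bits 01100111 = 103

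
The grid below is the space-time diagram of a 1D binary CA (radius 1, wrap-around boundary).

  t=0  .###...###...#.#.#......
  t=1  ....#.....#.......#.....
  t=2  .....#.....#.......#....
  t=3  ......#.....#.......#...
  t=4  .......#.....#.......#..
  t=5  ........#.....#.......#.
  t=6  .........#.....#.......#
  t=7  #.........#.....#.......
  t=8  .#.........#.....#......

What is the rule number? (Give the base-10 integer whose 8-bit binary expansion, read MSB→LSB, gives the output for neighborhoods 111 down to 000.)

  nb ###: next=.  (t=0,i=2, bit7=0)
  nb ##.: next=.  (t=0,i=3, bit6=0)
  nb #.#: next=.  (t=0,i=14, bit5=0)
  nb #..: next=#  (t=0,i=4, bit4=1)
  nb .##: next=.  (t=0,i=1, bit3=0)
  nb .#.: next=.  (t=0,i=13, bit2=0)
  nb ..#: next=.  (t=0,i=0, bit1=0)
  nb ...: next=.  (t=0,i=5, bit0=0)
  bits 00010000 = 16

16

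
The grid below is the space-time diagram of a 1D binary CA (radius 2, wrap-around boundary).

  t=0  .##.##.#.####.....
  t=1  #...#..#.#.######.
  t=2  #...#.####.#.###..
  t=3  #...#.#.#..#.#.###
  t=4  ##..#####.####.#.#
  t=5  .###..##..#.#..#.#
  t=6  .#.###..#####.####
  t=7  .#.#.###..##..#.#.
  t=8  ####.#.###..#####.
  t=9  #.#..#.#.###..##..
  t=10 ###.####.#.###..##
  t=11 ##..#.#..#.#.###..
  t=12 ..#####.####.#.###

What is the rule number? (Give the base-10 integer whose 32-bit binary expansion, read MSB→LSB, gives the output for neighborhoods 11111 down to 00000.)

  #####|#  b31=1 t=1,i=13
  ####.|#  b30=1 t=0,i=11
  ###.#|.  b29=0 t=1,i=16
  ###..|#  b28=1 t=0,i=12
  ##.##|.  b27=0 t=0,i=3
  ##.#.|.  b26=0 t=0,i=6
  ##..#|#  b25=1 t=2,i=16
  ##...|#  b24=1 t=0,i=13
  #.###|#  b23=1 t=0,i=9
  #.##.|#  b22=1 t=0,i=4
  #.#.#|#  b21=1 t=0,i=7
  #.#..|#  b20=1 t=1,i=0
  #..##|#  b19=1 t=4,i=3
  #..#.|#  b18=1 t=1,i=6
  #...#|.  b17=0 t=1,i=2
  #....|#  b16=1 t=0,i=14
  .####|.  b15=0 t=0,i=10
  .###.|.  b14=0 t=2,i=14
  .##.#|.  b13=0 t=0,i=2
  .##..|.  b12=0 t=5,i=7
  .#.##|.  b11=0 t=0,i=8
  .#.#.|#  b10=1 t=1,i=8
  .#..#|.  b9=0 t=1,i=5
  .#...|.  b8=0 t=1,i=1
  ..###|.  b7=0 t=4,i=4
  ..##.|.  b6=0 t=0,i=1
  ..#.#|#  b5=1 t=1,i=7
  ..#..|#  b4=1 t=1,i=4
  ...##|#  b3=1 t=0,i=0
  ...#.|.  b2=0 t=1,i=3
  ....#|.  b1=0 t=0,i=17
  .....|#  b0=1 t=0,i=15
  bits 11010011111111010000010000111001 = 3556574265

3556574265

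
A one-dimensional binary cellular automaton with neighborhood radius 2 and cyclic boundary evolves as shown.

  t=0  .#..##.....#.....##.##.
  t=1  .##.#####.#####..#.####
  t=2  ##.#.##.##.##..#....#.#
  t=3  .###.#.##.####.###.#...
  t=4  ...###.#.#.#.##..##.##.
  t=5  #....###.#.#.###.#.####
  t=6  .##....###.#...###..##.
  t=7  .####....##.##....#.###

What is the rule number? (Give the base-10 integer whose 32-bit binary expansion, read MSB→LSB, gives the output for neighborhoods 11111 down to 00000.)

  [31] ##### => #  t=1,i=6
  [30] ####. => .  t=1,i=7
  [29] ###.# => #  t=1,i=8
  [28] ###.. => .  t=1,i=14
  [27] ##.## => #  t=0,i=19
  [26] ##.#. => #  t=2,i=2
  [25] ##..# => #  t=0,i=22
  [24] ##... => #  t=0,i=6
  [23] #.### => .  t=1,i=4
  [22] #.##. => #  t=0,i=20
  [21] #.#.# => #  t=2,i=3
  [20] #.#.. => .  t=3,i=19
  [19] #..## => .  t=0,i=3
  [18] #..#. => .  t=0,i=0
  [17] #...# => #  t=6,i=13
  [16] #.... => #  t=0,i=7
  [15] .#### => #  t=1,i=5
  [14] .###. => .  t=2,i=0
  [13] .##.# => .  t=0,i=18
  [12] .##.. => #  t=0,i=5
  [11] .#.## => .  t=1,i=18
  [10] .#.#. => .  t=4,i=8
  [9] .#..# => #  t=0,i=2
  [8] .#... => #  t=0,i=12
  [7] ..### => .  t=3,i=1
  [6] ..##. => #  t=0,i=4
  [5] ..#.# => .  t=1,i=17
  [4] ..#.. => #  t=0,i=1
  [3] ...## => .  t=0,i=16
  [2] ...#. => #  t=0,i=10
  [1] ....# => .  t=0,i=9
  [0] ..... => #  t=0,i=8
  bits 10101111011000111001001101010101 = 2942538581

2942538581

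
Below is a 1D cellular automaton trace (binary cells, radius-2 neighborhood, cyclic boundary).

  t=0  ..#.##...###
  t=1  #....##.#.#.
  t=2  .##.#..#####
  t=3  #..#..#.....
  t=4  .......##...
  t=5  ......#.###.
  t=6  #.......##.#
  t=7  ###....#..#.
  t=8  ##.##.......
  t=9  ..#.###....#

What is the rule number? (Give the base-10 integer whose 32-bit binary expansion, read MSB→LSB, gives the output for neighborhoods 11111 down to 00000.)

262755592

  nb #####: next=.  (t=2,i=9, bit31=0)
  nb ####.: next=.  (t=2,i=10, bit30=0)
  nb ###.#: next=.  (t=2,i=11, bit29=0)
  nb ###..: next=.  (t=0,i=11, bit28=0)
  nb ##.##: next=#  (t=2,i=0, bit27=1)
  nb ##.#.: next=#  (t=1,i=7, bit26=1)
  nb ##..#: next=#  (t=0,i=0, bit25=1)
  nb ##...: next=#  (t=0,i=6, bit24=1)
  nb #.###: next=#  (t=5,i=8, bit23=1)
  nb #.##.: next=.  (t=0,i=4, bit22=0)
  nb #.#.#: next=#  (t=1,i=8, bit21=1)
  nb #.#..: next=.  (t=1,i=0, bit20=0)
  nb #..##: next=#  (t=2,i=6, bit19=1)
  nb #..#.: next=.  (t=0,i=1, bit18=0)
  nb #...#: next=.  (t=0,i=7, bit17=0)
  nb #....: next=#  (t=1,i=2, bit16=1)
  nb .####: next=.  (t=2,i=8, bit15=0)
  nb .###.: next=#  (t=0,i=10, bit14=1)
  nb .##.#: next=.  (t=1,i=6, bit13=0)
  nb .##..: next=#  (t=0,i=5, bit12=1)
  nb .#.##: next=.  (t=0,i=3, bit11=0)
  nb .#.#.: next=#  (t=1,i=9, bit10=1)
  nb .#..#: next=.  (t=2,i=5, bit9=0)
  nb .#...: next=#  (t=1,i=1, bit8=1)
  nb ..###: next=.  (t=0,i=9, bit7=0)
  nb ..##.: next=.  (t=1,i=5, bit6=0)
  nb ..#.#: next=.  (t=0,i=2, bit5=0)
  nb ..#..: next=.  (t=3,i=0, bit4=0)
  nb ...##: next=#  (t=0,i=8, bit3=1)
  nb ...#.: next=.  (t=3,i=11, bit2=0)
  nb ....#: next=.  (t=1,i=3, bit1=0)
  nb .....: next=.  (t=3,i=9, bit0=0)
  bits 00001111101010010101010100001000 = 262755592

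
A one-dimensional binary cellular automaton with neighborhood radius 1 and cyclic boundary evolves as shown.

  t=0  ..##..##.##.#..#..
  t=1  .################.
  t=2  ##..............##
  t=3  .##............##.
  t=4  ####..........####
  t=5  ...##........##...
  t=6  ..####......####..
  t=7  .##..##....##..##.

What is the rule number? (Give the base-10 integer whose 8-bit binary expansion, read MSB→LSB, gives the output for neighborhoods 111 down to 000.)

  ### -> .   bit 7 = 0  t=1,i=2
  ##. -> #   bit 6 = 1  t=0,i=3
  #.# -> #   bit 5 = 1  t=0,i=8
  #.. -> #   bit 4 = 1  t=0,i=4
  .## -> #   bit 3 = 1  t=0,i=2
  .#. -> #   bit 2 = 1  t=0,i=12
  ..# -> #   bit 1 = 1  t=0,i=1
  ... -> .   bit 0 = 0  t=0,i=0
  bits 01111110 = 126

126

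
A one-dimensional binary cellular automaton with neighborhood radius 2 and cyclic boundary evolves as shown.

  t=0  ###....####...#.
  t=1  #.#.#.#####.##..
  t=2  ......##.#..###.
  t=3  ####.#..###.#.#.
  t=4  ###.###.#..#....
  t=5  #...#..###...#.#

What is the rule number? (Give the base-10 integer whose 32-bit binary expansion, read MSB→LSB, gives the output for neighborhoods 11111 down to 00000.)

1456706189

  #####|.  b31=0 t=1,i=8
  ####.|#  b30=1 t=0,i=9
  ###.#|.  b29=0 t=1,i=10
  ###..|#  b28=1 t=0,i=2
  ##.##|.  b27=0 t=1,i=11
  ##.#.|#  b26=1 t=2,i=8
  ##..#|#  b25=1 t=1,i=14
  ##...|.  b24=0 t=0,i=3
  #.###|#  b23=1 t=0,i=0
  #.##.|#  b22=1 t=1,i=12
  #.#.#|.  b21=0 t=1,i=2
  #.#..|#  b20=1 t=2,i=9
  #..##|.  b19=0 t=2,i=11
  #..#.|.  b18=0 t=1,i=15
  #...#|#  b17=1 t=0,i=12
  #....|#  b16=1 t=0,i=4
  .####|#  b15=1 t=0,i=8
  .###.|.  b14=0 t=0,i=1
  .##.#|.  b13=0 t=2,i=7
  .##..|#  b12=1 t=1,i=13
  .#.##|.  b11=0 t=0,i=15
  .#.#.|.  b10=0 t=1,i=1
  .#..#|#  b9=1 t=2,i=10
  .#...|.  b8=0 t=4,i=12
  ..###|#  b7=1 t=0,i=7
  ..##.|.  b6=0 t=2,i=6
  ..#.#|.  b5=0 t=0,i=14
  ..#..|.  b4=0 t=4,i=11
  ...##|#  b3=1 t=0,i=6
  ...#.|#  b2=1 t=0,i=13
  ....#|.  b1=0 t=0,i=5
  .....|#  b0=1 t=2,i=1
  bits 01010110110100111001001010001101 = 1456706189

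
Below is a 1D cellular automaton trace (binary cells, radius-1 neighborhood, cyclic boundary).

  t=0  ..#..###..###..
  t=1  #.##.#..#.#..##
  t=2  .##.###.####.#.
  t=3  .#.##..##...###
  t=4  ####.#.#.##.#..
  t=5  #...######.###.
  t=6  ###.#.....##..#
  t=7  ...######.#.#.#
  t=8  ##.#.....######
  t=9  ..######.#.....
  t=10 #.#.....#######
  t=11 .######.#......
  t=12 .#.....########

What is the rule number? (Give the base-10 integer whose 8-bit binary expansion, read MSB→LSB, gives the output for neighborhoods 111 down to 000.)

  [7] ### => .  t=0,i=6
  [6] ##. => .  t=0,i=7
  [5] #.# => #  t=1,i=1
  [4] #.. => #  t=0,i=3
  [3] .## => #  t=0,i=5
  [2] .#. => #  t=0,i=2
  [1] ..# => .  t=0,i=1
  [0] ... => #  t=0,i=0
  bits 00111101 = 61

61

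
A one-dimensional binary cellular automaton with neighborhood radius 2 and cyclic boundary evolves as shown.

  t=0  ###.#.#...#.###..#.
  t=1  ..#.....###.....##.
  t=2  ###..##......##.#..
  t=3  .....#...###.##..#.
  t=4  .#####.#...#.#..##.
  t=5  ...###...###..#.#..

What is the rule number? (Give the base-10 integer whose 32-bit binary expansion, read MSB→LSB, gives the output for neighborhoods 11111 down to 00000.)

  #####|#  b31=1 t=4,i=3
  ####.|#  b30=1 t=4,i=4
  ###.#|#  b29=1 t=0,i=2
  ###..|.  b28=0 t=0,i=14
  ##.##|.  b27=0 t=3,i=12
  ##.#.|.  b26=0 t=0,i=3
  ##..#|.  b25=0 t=0,i=15
  ##...|.  b24=0 t=1,i=11
  #.###|.  b23=0 t=0,i=0
  #.##.|#  b22=1 t=3,i=13
  #.#.#|.  b21=0 t=0,i=4
  #.#..|.  b20=0 t=0,i=6
  #..##|.  b19=0 t=2,i=4
  #..#.|#  b18=1 t=0,i=16
  #...#|#  b17=1 t=0,i=8
  #....|.  b16=0 t=1,i=4
  .####|.  b15=0 t=4,i=2
  .###.|.  b14=0 t=0,i=1
  .##.#|#  b13=1 t=2,i=14
  .##..|.  b12=0 t=1,i=17
  .#.##|.  b11=0 t=0,i=11
  .#.#.|.  b10=0 t=0,i=5
  .#..#|#  b9=1 t=2,i=17
  .#...|.  b8=0 t=0,i=7
  ..###|.  b7=0 t=1,i=8
  ..##.|#  b6=1 t=1,i=16
  ..#.#|#  b5=1 t=0,i=10
  ..#..|#  b4=1 t=1,i=2
  ...##|.  b3=0 t=1,i=7
  ...#.|#  b2=1 t=0,i=9
  ....#|#  b1=1 t=1,i=6
  .....|#  b0=1 t=1,i=5
  bits 11100000010001100010001001110111 = 3762692727

3762692727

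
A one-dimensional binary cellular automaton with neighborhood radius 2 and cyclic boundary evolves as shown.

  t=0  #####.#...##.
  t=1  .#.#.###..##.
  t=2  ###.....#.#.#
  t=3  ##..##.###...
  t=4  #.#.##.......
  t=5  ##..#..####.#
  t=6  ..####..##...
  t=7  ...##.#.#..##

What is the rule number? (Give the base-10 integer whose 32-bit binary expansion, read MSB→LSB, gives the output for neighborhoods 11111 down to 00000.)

  [31] ##### => .  t=0,i=2
  [30] ####. => #  t=0,i=3
  [29] ###.# => .  t=0,i=4
  [28] ###.. => .  t=1,i=7
  [27] ##.## => .  t=0,i=12
  [26] ##.#. => #  t=0,i=5
  [25] ##..# => #  t=1,i=8
  [24] ##... => .  t=2,i=3
  [23] #.### => .  t=0,i=0
  [22] #.##. => #  t=4,i=4
  [21] #.#.# => .  t=1,i=3
  [20] #.#.. => #  t=0,i=6
  [19] #..## => .  t=1,i=9
  [18] #..#. => #  t=1,i=0
  [17] #...# => .  t=0,i=8
  [16] #.... => #  t=2,i=4
  [15] .#### => #  t=0,i=1
  [14] .###. => .  t=1,i=6
  [13] .##.# => #  t=0,i=11
  [12] .##.. => .  t=1,i=11
  [11] .#.## => .  t=1,i=4
  [10] .#.#. => #  t=1,i=2
  [9] .#..# => #  t=5,i=5
  [8] .#... => #  t=0,i=7
  [7] ..### => .  t=5,i=7
  [6] ..##. => #  t=0,i=10
  [5] ..#.# => #  t=1,i=1
  [4] ..#.. => #  t=5,i=4
  [3] ...## => .  t=0,i=9
  [2] ...#. => #  t=2,i=7
  [1] ....# => .  t=2,i=6
  [0] ..... => #  t=2,i=5
  bits 01000110010101011010011101110101 = 1180018549

1180018549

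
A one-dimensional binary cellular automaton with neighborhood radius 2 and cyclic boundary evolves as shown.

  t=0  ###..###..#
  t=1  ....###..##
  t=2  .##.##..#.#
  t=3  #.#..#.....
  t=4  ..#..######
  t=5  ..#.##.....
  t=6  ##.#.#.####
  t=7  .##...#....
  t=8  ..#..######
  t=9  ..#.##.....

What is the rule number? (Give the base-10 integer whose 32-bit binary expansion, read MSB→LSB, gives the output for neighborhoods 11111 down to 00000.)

605649303

  nb #####: next=.  (t=4,i=7, bit31=0)
  nb ####.: next=.  (t=0,i=1, bit30=0)
  nb ###.#: next=#  (t=6,i=1, bit29=1)
  nb ###..: next=.  (t=0,i=2, bit28=0)
  nb ##.##: next=.  (t=2,i=3, bit27=0)
  nb ##.#.: next=#  (t=6,i=2, bit26=1)
  nb ##..#: next=.  (t=0,i=3, bit25=0)
  nb ##...: next=.  (t=1,i=0, bit24=0)
  nb #.###: next=.  (t=6,i=7, bit23=0)
  nb #.##.: next=.  (t=2,i=1, bit22=0)
  nb #.#.#: next=.  (t=2,i=10, bit21=0)
  nb #.#..: next=#  (t=3,i=2, bit20=1)
  nb #..##: next=#  (t=0,i=4, bit19=1)
  nb #..#.: next=.  (t=2,i=7, bit18=0)
  nb #...#: next=.  (t=7,i=4, bit17=0)
  nb #....: next=#  (t=1,i=1, bit16=1)
  nb .####: next=.  (t=0,i=0, bit15=0)
  nb .###.: next=#  (t=0,i=6, bit14=1)
  nb .##.#: next=#  (t=2,i=2, bit13=1)
  nb .##..: next=#  (t=1,i=10, bit12=1)
  nb .#.##: next=#  (t=2,i=0, bit11=1)
  nb .#.#.: next=.  (t=2,i=9, bit10=0)
  nb .#..#: next=.  (t=3,i=3, bit9=0)
  nb .#...: next=#  (t=3,i=6, bit8=1)
  nb ..###: next=#  (t=0,i=5, bit7=1)
  nb ..##.: next=.  (t=1,i=9, bit6=0)
  nb ..#.#: next=.  (t=2,i=8, bit5=0)
  nb ..#..: next=#  (t=3,i=5, bit4=1)
  nb ...##: next=.  (t=1,i=3, bit3=0)
  nb ...#.: next=#  (t=3,i=10, bit2=1)
  nb ....#: next=#  (t=1,i=2, bit1=1)
  nb .....: next=#  (t=3,i=8, bit0=1)
  bits 00100100000110010111100110010111 = 605649303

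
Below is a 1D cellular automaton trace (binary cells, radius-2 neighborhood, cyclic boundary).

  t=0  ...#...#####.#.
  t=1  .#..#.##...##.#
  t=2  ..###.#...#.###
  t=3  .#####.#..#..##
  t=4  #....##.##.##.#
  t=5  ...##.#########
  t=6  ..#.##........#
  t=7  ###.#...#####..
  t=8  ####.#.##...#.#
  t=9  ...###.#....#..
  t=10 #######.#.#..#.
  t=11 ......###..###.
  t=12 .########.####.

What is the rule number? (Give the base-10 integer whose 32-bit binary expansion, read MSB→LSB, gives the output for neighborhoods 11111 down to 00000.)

  nb #####: next=.  (t=0,i=9, bit31=0)
  nb ####.: next=.  (t=0,i=10, bit30=0)
  nb ###.#: next=#  (t=0,i=11, bit29=1)
  nb ###..: next=#  (t=2,i=14, bit28=1)
  nb ##.##: next=#  (t=3,i=0, bit27=1)
  nb ##.#.: next=#  (t=0,i=12, bit26=1)
  nb ##..#: next=.  (t=2,i=0, bit25=0)
  nb ##...: next=.  (t=1,i=8, bit24=0)
  nb #.###: next=.  (t=2,i=12, bit23=0)
  nb #.##.: next=#  (t=1,i=6, bit22=1)
  nb #.#.#: next=#  (t=1,i=14, bit21=1)
  nb #.#..: next=.  (t=0,i=13, bit20=0)
  nb #..##: next=#  (t=2,i=1, bit19=1)
  nb #..#.: next=#  (t=1,i=3, bit18=1)
  nb #...#: next=.  (t=0,i=5, bit17=0)
  nb #....: next=.  (t=0,i=0, bit16=0)
  nb .####: next=.  (t=0,i=8, bit15=0)
  nb .###.: next=#  (t=2,i=3, bit14=1)
  nb .##.#: next=#  (t=1,i=12, bit13=1)
  nb .##..: next=.  (t=1,i=7, bit12=0)
  nb .#.##: next=.  (t=1,i=5, bit11=0)
  nb .#.#.: next=.  (t=1,i=0, bit10=0)
  nb .#..#: next=#  (t=1,i=2, bit9=1)
  nb .#...: next=#  (t=0,i=4, bit8=1)
  nb ..###: next=#  (t=0,i=7, bit7=1)
  nb ..##.: next=.  (t=1,i=11, bit6=0)
  nb ..#.#: next=#  (t=1,i=4, bit5=1)
  nb ..#..: next=.  (t=0,i=3, bit4=0)
  nb ...##: next=#  (t=0,i=6, bit3=1)
  nb ...#.: next=.  (t=0,i=2, bit2=0)
  nb ....#: next=#  (t=0,i=1, bit1=1)
  nb .....: next=#  (t=6,i=8, bit0=1)
  bits 00111100011011000110001110101011 = 1013736363

1013736363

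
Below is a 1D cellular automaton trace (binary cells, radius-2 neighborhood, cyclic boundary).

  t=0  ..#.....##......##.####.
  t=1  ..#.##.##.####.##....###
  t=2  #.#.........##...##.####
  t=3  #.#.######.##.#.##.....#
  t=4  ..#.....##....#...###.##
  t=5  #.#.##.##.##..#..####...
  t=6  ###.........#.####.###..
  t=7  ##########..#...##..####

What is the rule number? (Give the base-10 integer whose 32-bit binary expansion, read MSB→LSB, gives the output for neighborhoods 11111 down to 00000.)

  #####|.  b31=0 t=2,i=22
  ####.|#  b30=1 t=0,i=21
  ###.#|#  b29=1 t=1,i=13
  ###..|#  b28=1 t=0,i=22
  ##.##|.  b27=0 t=0,i=18
  ##.#.|.  b26=0 t=2,i=1
  ##..#|#  b25=1 t=1,i=0
  ##...|#  b24=1 t=0,i=10
  #.###|.  b23=0 t=0,i=19
  #.##.|.  b22=0 t=1,i=4
  #.#.#|#  b21=1 t=3,i=2
  #.#..|#  b20=1 t=2,i=2
  #..##|#  b19=1 t=5,i=16
  #..#.|.  b18=0 t=1,i=1
  #...#|.  b17=0 t=0,i=0
  #....|#  b16=1 t=0,i=4
  .####|.  b15=0 t=0,i=20
  .###.|#  b14=1 t=1,i=22
  .##.#|.  b13=0 t=0,i=17
  .##..|.  b12=0 t=0,i=9
  .#.##|.  b11=0 t=1,i=3
  .#.#.|#  b10=1 t=5,i=1
  .#..#|#  b9=1 t=5,i=15
  .#...|.  b8=0 t=0,i=3
  ..###|#  b7=1 t=1,i=21
  ..##.|#  b6=1 t=0,i=8
  ..#.#|#  b5=1 t=1,i=2
  ..#..|#  b4=1 t=0,i=2
  ...##|#  b3=1 t=0,i=7
  ...#.|.  b2=0 t=0,i=1
  ....#|.  b1=0 t=0,i=6
  .....|#  b0=1 t=0,i=5
  bits 01110011001110010100011011111001 = 1933133561

1933133561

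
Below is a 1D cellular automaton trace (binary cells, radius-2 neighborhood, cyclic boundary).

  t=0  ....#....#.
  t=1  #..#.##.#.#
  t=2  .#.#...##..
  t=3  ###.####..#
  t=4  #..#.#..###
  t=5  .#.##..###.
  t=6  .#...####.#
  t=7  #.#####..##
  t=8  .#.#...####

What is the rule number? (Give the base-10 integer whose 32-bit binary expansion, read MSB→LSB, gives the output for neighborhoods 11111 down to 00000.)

  ##### -> .   bit 31 = 0  t=7,i=4
  ####. -> .   bit 30 = 0  t=3,i=1
  ###.# -> .   bit 29 = 0  t=3,i=2
  ###.. -> .   bit 28 = 0  t=3,i=7
  ##.## -> #   bit 27 = 1  t=3,i=3
  ##.#. -> #   bit 26 = 1  t=1,i=7
  ##..# -> #   bit 25 = 1  t=1,i=1
  ##... -> .   bit 24 = 0  t=2,i=9
  #.### -> .   bit 23 = 0  t=3,i=4
  #.##. -> .   bit 22 = 0  t=1,i=5
  #.#.# -> #   bit 21 = 1  t=1,i=8
  #.#.. -> .   bit 20 = 0  t=2,i=3
  #..## -> #   bit 19 = 1  t=3,i=9
  #..#. -> .   bit 18 = 0  t=1,i=2
  #...# -> #   bit 17 = 1  t=2,i=5
  #.... -> #   bit 16 = 1  t=0,i=0
  .#### -> #   bit 15 = 1  t=3,i=0
  .###. -> #   bit 14 = 1  t=5,i=8
  .##.# -> .   bit 13 = 0  t=1,i=6
  .##.. -> .   bit 12 = 0  t=1,i=0
  .#.## -> .   bit 11 = 0  t=1,i=4
  .#.#. -> #   bit 10 = 1  t=2,i=2
  .#..# -> .   bit 9 = 0  t=4,i=6
  .#... -> #   bit 8 = 1  t=0,i=5
  ..### -> #   bit 7 = 1  t=3,i=10
  ..##. -> #   bit 6 = 1  t=2,i=7
  ..#.# -> #   bit 5 = 1  t=1,i=3
  ..#.. -> .   bit 4 = 0  t=0,i=4
  ...## -> #   bit 3 = 1  t=2,i=6
  ...#. -> #   bit 2 = 1  t=0,i=3
  ....# -> .   bit 1 = 0  t=0,i=2
  ..... -> .   bit 0 = 0  t=0,i=1
  bits 00001110001010111100010111101100 = 237749740

237749740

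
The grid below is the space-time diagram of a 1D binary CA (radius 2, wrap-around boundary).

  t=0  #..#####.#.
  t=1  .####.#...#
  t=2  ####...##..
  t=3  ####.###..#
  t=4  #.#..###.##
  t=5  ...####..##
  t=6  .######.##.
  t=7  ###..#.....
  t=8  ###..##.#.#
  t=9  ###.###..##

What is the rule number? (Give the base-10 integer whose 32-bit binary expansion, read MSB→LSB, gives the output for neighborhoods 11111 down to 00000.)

1351282649

  #####|.  b31=0 t=0,i=5
  ####.|#  b30=1 t=0,i=6
  ###.#|.  b29=0 t=0,i=7
  ###..|#  b28=1 t=2,i=3
  ##.##|.  b27=0 t=3,i=4
  ##.#.|.  b26=0 t=0,i=8
  ##..#|.  b25=0 t=2,i=9
  ##...|.  b24=0 t=2,i=4
  #.###|#  b23=1 t=1,i=1
  #.##.|.  b22=0 t=6,i=8
  #.#.#|.  b21=0 t=0,i=9
  #.#..|.  b20=0 t=0,i=0
  #..##|#  b19=1 t=0,i=2
  #..#.|.  b18=0 t=7,i=4
  #...#|#  b17=1 t=1,i=8
  #....|.  b16=0 t=7,i=7
  .####|#  b15=1 t=0,i=4
  .###.|#  b14=1 t=3,i=6
  .##.#|#  b13=1 t=8,i=6
  .##..|.  b12=0 t=2,i=8
  .#.##|#  b11=1 t=1,i=0
  .#.#.|#  b10=1 t=0,i=10
  .#..#|#  b9=1 t=0,i=1
  .#...|#  b8=1 t=1,i=7
  ..###|#  b7=1 t=0,i=3
  ..##.|#  b6=1 t=2,i=7
  ..#.#|.  b5=0 t=1,i=10
  ..#..|#  b4=1 t=7,i=5
  ...##|#  b3=1 t=2,i=6
  ...#.|.  b2=0 t=1,i=9
  ....#|.  b1=0 t=7,i=9
  .....|#  b0=1 t=7,i=8
  bits 01010000100010101110111111011001 = 1351282649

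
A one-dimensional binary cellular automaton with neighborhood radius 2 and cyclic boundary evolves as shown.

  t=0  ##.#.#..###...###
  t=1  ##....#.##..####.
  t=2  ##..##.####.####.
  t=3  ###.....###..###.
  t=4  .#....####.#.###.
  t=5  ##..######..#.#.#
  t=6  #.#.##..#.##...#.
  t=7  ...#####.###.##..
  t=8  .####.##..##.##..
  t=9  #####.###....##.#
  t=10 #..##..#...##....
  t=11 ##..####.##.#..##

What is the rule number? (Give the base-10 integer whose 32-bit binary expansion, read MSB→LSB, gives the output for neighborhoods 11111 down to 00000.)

1648810654

  #####|.  b31=0 t=0,i=16
  ####.|#  b30=1 t=0,i=0
  ###.#|#  b29=1 t=0,i=1
  ###..|.  b28=0 t=0,i=10
  ##.##|.  b27=0 t=1,i=16
  ##.#.|.  b26=0 t=0,i=2
  ##..#|#  b25=1 t=1,i=10
  ##...|.  b24=0 t=0,i=11
  #.###|.  b23=0 t=2,i=7
  #.##.|#  b22=1 t=1,i=0
  #.#.#|.  b21=0 t=0,i=3
  #.#..|.  b20=0 t=0,i=5
  #..##|.  b19=0 t=0,i=7
  #..#.|#  b18=1 t=4,i=0
  #...#|#  b17=1 t=0,i=12
  #....|.  b16=0 t=1,i=3
  .####|#  b15=1 t=0,i=15
  .###.|#  b14=1 t=0,i=9
  .##.#|.  b13=0 t=2,i=5
  .##..|#  b12=1 t=1,i=1
  .#.##|#  b11=1 t=1,i=7
  .#.#.|.  b10=0 t=0,i=4
  .#..#|#  b9=1 t=0,i=6
  .#...|.  b8=0 t=4,i=2
  ..###|#  b7=1 t=0,i=8
  ..##.|.  b6=0 t=2,i=4
  ..#.#|.  b5=0 t=1,i=6
  ..#..|#  b4=1 t=4,i=1
  ...##|#  b3=1 t=0,i=13
  ...#.|#  b2=1 t=1,i=5
  ....#|#  b1=1 t=1,i=4
  .....|.  b0=0 t=3,i=5
  bits 01100010010001101101101010011110 = 1648810654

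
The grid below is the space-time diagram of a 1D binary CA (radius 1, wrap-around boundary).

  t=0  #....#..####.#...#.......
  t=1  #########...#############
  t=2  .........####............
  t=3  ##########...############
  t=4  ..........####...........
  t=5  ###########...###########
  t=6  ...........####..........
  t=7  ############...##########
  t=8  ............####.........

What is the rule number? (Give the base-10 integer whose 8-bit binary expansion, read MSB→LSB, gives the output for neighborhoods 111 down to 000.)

63

  ### -> .   bit 7 = 0  t=0,i=9
  ##. -> .   bit 6 = 0  t=0,i=11
  #.# -> #   bit 5 = 1  t=0,i=12
  #.. -> #   bit 4 = 1  t=0,i=1
  .## -> #   bit 3 = 1  t=0,i=8
  .#. -> #   bit 2 = 1  t=0,i=0
  ..# -> #   bit 1 = 1  t=0,i=4
  ... -> #   bit 0 = 1  t=0,i=2
  bits 00111111 = 63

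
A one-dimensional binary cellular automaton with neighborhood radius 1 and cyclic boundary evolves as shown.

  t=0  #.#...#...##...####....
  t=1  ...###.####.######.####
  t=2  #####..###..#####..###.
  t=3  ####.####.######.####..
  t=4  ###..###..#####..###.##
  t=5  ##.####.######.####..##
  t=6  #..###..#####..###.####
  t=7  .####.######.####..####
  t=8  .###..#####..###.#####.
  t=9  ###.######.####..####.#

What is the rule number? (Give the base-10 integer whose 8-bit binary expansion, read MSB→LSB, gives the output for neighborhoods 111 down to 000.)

155

  nb ###: next=#  (t=0,i=16, bit7=1)
  nb ##.: next=.  (t=0,i=11, bit6=0)
  nb #.#: next=.  (t=0,i=1, bit5=0)
  nb #..: next=#  (t=0,i=3, bit4=1)
  nb .##: next=#  (t=0,i=10, bit3=1)
  nb .#.: next=.  (t=0,i=0, bit2=0)
  nb ..#: next=#  (t=0,i=5, bit1=1)
  nb ...: next=#  (t=0,i=4, bit0=1)
  bits 10011011 = 155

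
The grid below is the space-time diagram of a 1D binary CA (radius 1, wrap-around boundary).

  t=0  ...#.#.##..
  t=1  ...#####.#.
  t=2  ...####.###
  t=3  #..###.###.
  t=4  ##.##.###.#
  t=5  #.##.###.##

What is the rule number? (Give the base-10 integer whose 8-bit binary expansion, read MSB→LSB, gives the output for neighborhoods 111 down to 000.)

  ###|#  b7=1 t=1,i=4
  ##.|.  b6=0 t=0,i=8
  #.#|#  b5=1 t=0,i=4
  #..|#  b4=1 t=0,i=9
  .##|#  b3=1 t=0,i=7
  .#.|#  b2=1 t=0,i=3
  ..#|.  b1=0 t=0,i=2
  ...|.  b0=0 t=0,i=0
  bits 10111100 = 188

188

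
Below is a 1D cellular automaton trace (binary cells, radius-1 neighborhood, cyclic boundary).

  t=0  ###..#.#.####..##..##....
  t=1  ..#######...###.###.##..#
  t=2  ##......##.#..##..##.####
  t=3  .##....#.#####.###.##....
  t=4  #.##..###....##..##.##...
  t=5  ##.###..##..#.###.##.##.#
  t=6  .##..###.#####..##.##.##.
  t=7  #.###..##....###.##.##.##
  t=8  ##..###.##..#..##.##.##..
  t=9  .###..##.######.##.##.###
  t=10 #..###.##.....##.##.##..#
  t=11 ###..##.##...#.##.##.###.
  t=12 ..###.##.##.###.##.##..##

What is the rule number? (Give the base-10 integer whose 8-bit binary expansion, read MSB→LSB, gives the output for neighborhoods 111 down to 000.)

118

  ### -> .   bit 7 = 0  t=0,i=1
  ##. -> #   bit 6 = 1  t=0,i=2
  #.# -> #   bit 5 = 1  t=0,i=6
  #.. -> #   bit 4 = 1  t=0,i=3
  .## -> .   bit 3 = 0  t=0,i=0
  .#. -> #   bit 2 = 1  t=0,i=5
  ..# -> #   bit 1 = 1  t=0,i=4
  ... -> .   bit 0 = 0  t=0,i=22
  bits 01110110 = 118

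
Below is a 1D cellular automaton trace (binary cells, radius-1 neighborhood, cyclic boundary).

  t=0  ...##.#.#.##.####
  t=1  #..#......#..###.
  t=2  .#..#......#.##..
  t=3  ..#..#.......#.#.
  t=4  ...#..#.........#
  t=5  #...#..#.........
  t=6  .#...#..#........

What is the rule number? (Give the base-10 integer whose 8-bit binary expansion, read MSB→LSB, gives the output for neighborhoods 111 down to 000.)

  [7] ### => #  t=0,i=14
  [6] ##. => .  t=0,i=4
  [5] #.# => .  t=0,i=5
  [4] #.. => #  t=0,i=0
  [3] .## => #  t=0,i=3
  [2] .#. => .  t=0,i=6
  [1] ..# => .  t=0,i=2
  [0] ... => .  t=0,i=1
  bits 10011000 = 152

152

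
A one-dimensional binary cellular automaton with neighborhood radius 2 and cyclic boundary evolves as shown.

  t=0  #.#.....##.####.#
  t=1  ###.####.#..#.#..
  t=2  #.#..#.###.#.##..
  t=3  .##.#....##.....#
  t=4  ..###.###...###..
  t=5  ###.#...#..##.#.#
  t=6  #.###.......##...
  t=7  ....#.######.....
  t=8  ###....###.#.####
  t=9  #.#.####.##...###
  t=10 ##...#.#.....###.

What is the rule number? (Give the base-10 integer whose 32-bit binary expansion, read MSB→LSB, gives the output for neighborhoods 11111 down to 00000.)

  [31] ##### => #  t=7,i=8
  [30] ####. => .  t=0,i=13
  [29] ###.# => #  t=0,i=14
  [28] ###.. => #  t=4,i=8
  [27] ##.## => .  t=0,i=10
  [26] ##.#. => #  t=0,i=1
  [25] ##..# => .  t=2,i=15
  [24] ##... => .  t=3,i=11
  [23] #.### => .  t=0,i=11
  [22] #.##. => .  t=0,i=16
  [21] #.#.# => .  t=2,i=11
  [20] #.#.. => #  t=0,i=2
  [19] #..## => .  t=1,i=16
  [18] #..#. => #  t=1,i=11
  [17] #...# => .  t=4,i=10
  [16] #.... => #  t=0,i=4
  [15] .#### => #  t=0,i=12
  [14] .###. => .  t=1,i=1
  [13] .##.# => #  t=0,i=0
  [12] .##.. => .  t=2,i=14
  [11] .#.## => .  t=2,i=6
  [10] .#.#. => #  t=1,i=13
  [9] .#..# => .  t=1,i=10
  [8] .#... => .  t=0,i=3
  [7] ..### => #  t=1,i=0
  [6] ..##. => .  t=0,i=8
  [5] ..#.# => .  t=1,i=12
  [4] ..#.. => .  t=5,i=8
  [3] ...## => #  t=0,i=7
  [2] ...#. => .  t=3,i=15
  [1] ....# => #  t=0,i=6
  [0] ..... => #  t=0,i=5
  bits 10110100000101011010010010001011 = 3021317259

3021317259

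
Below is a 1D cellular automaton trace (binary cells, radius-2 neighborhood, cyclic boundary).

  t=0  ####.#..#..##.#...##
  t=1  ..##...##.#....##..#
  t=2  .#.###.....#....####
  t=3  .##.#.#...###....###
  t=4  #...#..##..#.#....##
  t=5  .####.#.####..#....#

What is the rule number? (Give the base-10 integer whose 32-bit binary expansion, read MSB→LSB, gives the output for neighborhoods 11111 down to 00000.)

1798232372

  ##### -> .   bit 31 = 0  t=0,i=0
  ####. -> #   bit 30 = 1  t=0,i=2
  ###.# -> #   bit 29 = 1  t=0,i=3
  ###.. -> .   bit 28 = 0  t=2,i=5
  ##.## -> #   bit 27 = 1  t=3,i=0
  ##.#. -> .   bit 26 = 0  t=0,i=4
  ##..# -> #   bit 25 = 1  t=1,i=17
  ##... -> #   bit 24 = 1  t=1,i=4
  #.### -> .   bit 23 = 0  t=2,i=3
  #.##. -> .   bit 22 = 0  t=3,i=1
  #.#.# -> #   bit 21 = 1  t=2,i=1
  #.#.. -> .   bit 20 = 0  t=0,i=5
  #..## -> #   bit 19 = 1  t=0,i=10
  #..#. -> #   bit 18 = 1  t=0,i=7
  #...# -> #   bit 17 = 1  t=0,i=16
  #.... -> .   bit 16 = 0  t=1,i=12
  .#### -> #   bit 15 = 1  t=0,i=19
  .###. -> #   bit 14 = 1  t=2,i=4
  .##.# -> .   bit 13 = 0  t=0,i=12
  .##.. -> #   bit 12 = 1  t=1,i=3
  .#.## -> #   bit 11 = 1  t=2,i=2
  .#.#. -> .   bit 10 = 0  t=3,i=5
  .#..# -> .   bit 9 = 0  t=0,i=6
  .#... -> #   bit 8 = 1  t=0,i=15
  ..### -> .   bit 7 = 0  t=0,i=18
  ..##. -> .   bit 6 = 0  t=0,i=11
  ..#.# -> #   bit 5 = 1  t=4,i=11
  ..#.. -> #   bit 4 = 1  t=0,i=8
  ...## -> .   bit 3 = 0  t=0,i=17
  ...#. -> #   bit 2 = 1  t=2,i=10
  ....# -> .   bit 1 = 0  t=1,i=13
  ..... -> .   bit 0 = 0  t=2,i=8
  bits 01101011001011101101100100110100 = 1798232372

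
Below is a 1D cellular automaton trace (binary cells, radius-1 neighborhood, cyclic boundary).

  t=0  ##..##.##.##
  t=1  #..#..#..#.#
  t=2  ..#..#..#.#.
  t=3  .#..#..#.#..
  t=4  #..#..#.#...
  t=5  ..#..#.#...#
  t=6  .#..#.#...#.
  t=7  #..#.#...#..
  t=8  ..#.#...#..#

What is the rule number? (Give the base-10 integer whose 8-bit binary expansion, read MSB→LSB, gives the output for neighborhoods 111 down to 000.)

162

  [7] ### => #  t=0,i=0
  [6] ##. => .  t=0,i=1
  [5] #.# => #  t=0,i=6
  [4] #.. => .  t=0,i=2
  [3] .## => .  t=0,i=4
  [2] .#. => .  t=1,i=3
  [1] ..# => #  t=0,i=3
  [0] ... => .  t=2,i=0
  bits 10100010 = 162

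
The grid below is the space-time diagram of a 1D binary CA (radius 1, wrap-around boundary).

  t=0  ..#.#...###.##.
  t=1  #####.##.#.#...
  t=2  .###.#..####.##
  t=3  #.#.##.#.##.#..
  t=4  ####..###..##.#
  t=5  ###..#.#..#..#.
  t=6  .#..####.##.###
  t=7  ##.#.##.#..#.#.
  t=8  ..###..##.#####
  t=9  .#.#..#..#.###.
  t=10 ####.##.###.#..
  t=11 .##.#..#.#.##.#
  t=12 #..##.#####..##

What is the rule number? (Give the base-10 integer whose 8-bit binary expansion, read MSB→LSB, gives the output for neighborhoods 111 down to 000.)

167

  ###|#  b7=1 t=0,i=9
  ##.|.  b6=0 t=0,i=10
  #.#|#  b5=1 t=0,i=3
  #..|.  b4=0 t=0,i=5
  .##|.  b3=0 t=0,i=8
  .#.|#  b2=1 t=0,i=2
  ..#|#  b1=1 t=0,i=1
  ...|#  b0=1 t=0,i=0
  bits 10100111 = 167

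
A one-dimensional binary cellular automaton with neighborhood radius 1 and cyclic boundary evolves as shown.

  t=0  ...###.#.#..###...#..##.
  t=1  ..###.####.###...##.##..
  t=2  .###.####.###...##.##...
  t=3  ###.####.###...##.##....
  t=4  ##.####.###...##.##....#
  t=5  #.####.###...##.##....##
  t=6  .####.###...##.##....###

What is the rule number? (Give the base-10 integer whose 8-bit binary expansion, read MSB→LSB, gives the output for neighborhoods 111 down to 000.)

  [7] ### => #  t=0,i=4
  [6] ##. => .  t=0,i=5
  [5] #.# => #  t=0,i=6
  [4] #.. => .  t=0,i=10
  [3] .## => #  t=0,i=3
  [2] .#. => #  t=0,i=7
  [1] ..# => #  t=0,i=2
  [0] ... => .  t=0,i=0
  bits 10101110 = 174

174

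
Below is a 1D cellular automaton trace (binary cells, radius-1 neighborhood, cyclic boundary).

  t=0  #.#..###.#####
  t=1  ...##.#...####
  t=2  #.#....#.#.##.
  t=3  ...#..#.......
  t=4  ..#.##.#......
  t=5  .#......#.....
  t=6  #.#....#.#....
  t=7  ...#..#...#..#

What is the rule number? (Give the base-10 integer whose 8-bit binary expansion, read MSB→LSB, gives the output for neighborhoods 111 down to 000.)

  ### -> #   bit 7 = 1  t=0,i=6
  ##. -> .   bit 6 = 0  t=0,i=0
  #.# -> .   bit 5 = 0  t=0,i=1
  #.. -> #   bit 4 = 1  t=0,i=3
  .## -> .   bit 3 = 0  t=0,i=5
  .#. -> .   bit 2 = 0  t=0,i=2
  ..# -> #   bit 1 = 1  t=0,i=4
  ... -> .   bit 0 = 0  t=1,i=1
  bits 10010010 = 146

146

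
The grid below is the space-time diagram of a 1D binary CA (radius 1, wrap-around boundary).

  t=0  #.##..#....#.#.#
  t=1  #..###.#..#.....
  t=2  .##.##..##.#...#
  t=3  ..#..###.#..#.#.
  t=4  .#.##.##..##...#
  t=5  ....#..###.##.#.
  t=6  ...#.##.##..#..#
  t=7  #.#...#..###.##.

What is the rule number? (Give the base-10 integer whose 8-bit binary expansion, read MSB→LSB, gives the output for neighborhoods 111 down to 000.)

210

  nb ###: next=#  (t=1,i=4, bit7=1)
  nb ##.: next=#  (t=0,i=0, bit6=1)
  nb #.#: next=.  (t=0,i=1, bit5=0)
  nb #..: next=#  (t=0,i=4, bit4=1)
  nb .##: next=.  (t=0,i=2, bit3=0)
  nb .#.: next=.  (t=0,i=6, bit2=0)
  nb ..#: next=#  (t=0,i=5, bit1=1)
  nb ...: next=.  (t=0,i=8, bit0=0)
  bits 11010010 = 210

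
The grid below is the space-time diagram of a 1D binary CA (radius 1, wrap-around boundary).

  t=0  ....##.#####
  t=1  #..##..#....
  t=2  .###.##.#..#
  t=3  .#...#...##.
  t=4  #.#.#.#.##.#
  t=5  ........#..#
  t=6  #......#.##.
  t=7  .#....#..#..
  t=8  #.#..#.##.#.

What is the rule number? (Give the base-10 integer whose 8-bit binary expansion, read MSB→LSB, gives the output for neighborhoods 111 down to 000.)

  nb ###: next=.  (t=0,i=8, bit7=0)
  nb ##.: next=.  (t=0,i=5, bit6=0)
  nb #.#: next=.  (t=0,i=6, bit5=0)
  nb #..: next=#  (t=0,i=0, bit4=1)
  nb .##: next=#  (t=0,i=4, bit3=1)
  nb .#.: next=.  (t=1,i=0, bit2=0)
  nb ..#: next=#  (t=0,i=3, bit1=1)
  nb ...: next=.  (t=0,i=1, bit0=0)
  bits 00011010 = 26

26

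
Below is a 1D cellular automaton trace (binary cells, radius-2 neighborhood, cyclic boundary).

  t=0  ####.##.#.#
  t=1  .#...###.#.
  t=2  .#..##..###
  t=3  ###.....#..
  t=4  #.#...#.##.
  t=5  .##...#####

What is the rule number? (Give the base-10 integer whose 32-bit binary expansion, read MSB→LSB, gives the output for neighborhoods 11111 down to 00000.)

2488282810

  [31] ##### => #  t=0,i=1
  [30] ####. => .  t=0,i=2
  [29] ###.# => .  t=0,i=3
  [28] ###.. => #  t=3,i=2
  [27] ##.## => .  t=0,i=4
  [26] ##.#. => #  t=0,i=7
  [25] ##..# => .  t=2,i=6
  [24] ##... => .  t=3,i=3
  [23] #.### => .  t=0,i=10
  [22] #.##. => #  t=0,i=5
  [21] #.#.# => .  t=0,i=8
  [20] #.#.. => #  t=1,i=9
  [19] #..## => .  t=2,i=3
  [18] #..#. => .  t=1,i=0
  [17] #...# => .  t=1,i=3
  [16] #.... => .  t=3,i=4
  [15] .#### => .  t=0,i=0
  [14] .###. => .  t=1,i=6
  [13] .##.# => #  t=0,i=6
  [12] .##.. => .  t=2,i=5
  [11] .#.## => #  t=0,i=9
  [10] .#.#. => #  t=4,i=1
  [9] .#..# => #  t=1,i=10
  [8] .#... => .  t=1,i=2
  [7] ..### => #  t=1,i=5
  [6] ..##. => .  t=2,i=4
  [5] ..#.# => #  t=4,i=6
  [4] ..#.. => #  t=1,i=1
  [3] ...## => #  t=1,i=4
  [2] ...#. => .  t=3,i=7
  [1] ....# => #  t=3,i=6
  [0] ..... => .  t=3,i=5
  bits 10010100010100000010111010111010 = 2488282810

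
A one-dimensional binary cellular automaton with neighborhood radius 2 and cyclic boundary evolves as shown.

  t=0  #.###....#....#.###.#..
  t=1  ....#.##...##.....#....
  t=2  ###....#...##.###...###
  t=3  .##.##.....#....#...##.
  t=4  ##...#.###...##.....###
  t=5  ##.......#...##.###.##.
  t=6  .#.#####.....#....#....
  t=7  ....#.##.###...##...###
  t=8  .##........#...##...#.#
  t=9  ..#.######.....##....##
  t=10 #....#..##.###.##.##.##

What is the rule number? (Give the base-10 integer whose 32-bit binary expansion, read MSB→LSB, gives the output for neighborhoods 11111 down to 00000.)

  ##### -> .   bit 31 = 0  t=2,i=0
  ####. -> #   bit 30 = 1  t=2,i=1
  ###.# -> #   bit 29 = 1  t=0,i=18
  ###.. -> #   bit 28 = 1  t=0,i=4
  ##.## -> .   bit 27 = 0  t=2,i=13
  ##.#. -> .   bit 26 = 0  t=0,i=19
  ##..# -> #   bit 25 = 1  t=3,i=22
  ##... -> .   bit 24 = 0  t=0,i=5
  #.### -> .   bit 23 = 0  t=0,i=2
  #.##. -> .   bit 22 = 0  t=1,i=6
  #.#.# -> #   bit 21 = 1  t=8,i=22
  #.#.. -> .   bit 20 = 0  t=0,i=20
  #..## -> #   bit 19 = 1  t=3,i=0
  #..#. -> .   bit 18 = 0  t=0,i=22
  #...# -> .   bit 17 = 0  t=1,i=9
  #.... -> #   bit 16 = 1  t=0,i=6
  .#### -> #   bit 15 = 1  t=2,i=21
  .###. -> .   bit 14 = 0  t=0,i=3
  .##.# -> .   bit 13 = 0  t=2,i=12
  .##.. -> #   bit 12 = 1  t=1,i=7
  .#.## -> .   bit 11 = 0  t=0,i=1
  .#.#. -> #   bit 10 = 1  t=8,i=21
  .#..# -> .   bit 9 = 0  t=0,i=21
  .#... -> .   bit 8 = 0  t=0,i=10
  ..### -> #   bit 7 = 1  t=2,i=20
  ..##. -> #   bit 6 = 1  t=1,i=11
  ..#.# -> .   bit 5 = 0  t=0,i=0
  ..#.. -> .   bit 4 = 0  t=0,i=9
  ...## -> .   bit 3 = 0  t=1,i=10
  ...#. -> .   bit 2 = 0  t=0,i=8
  ....# -> #   bit 1 = 1  t=0,i=7
  ..... -> #   bit 0 = 1  t=1,i=0
  bits 01110010001010011001010011000011 = 1915327683

1915327683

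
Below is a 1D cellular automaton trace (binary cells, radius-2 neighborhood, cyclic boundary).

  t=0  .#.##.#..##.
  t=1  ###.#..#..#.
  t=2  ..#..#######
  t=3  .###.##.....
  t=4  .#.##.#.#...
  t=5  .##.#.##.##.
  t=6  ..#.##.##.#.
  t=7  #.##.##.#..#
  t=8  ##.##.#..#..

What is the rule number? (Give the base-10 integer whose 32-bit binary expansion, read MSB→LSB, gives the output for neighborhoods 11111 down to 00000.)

  ##### -> .   bit 31 = 0  t=2,i=7
  ####. -> .   bit 30 = 0  t=2,i=10
  ###.# -> #   bit 29 = 1  t=1,i=2
  ###.. -> .   bit 28 = 0  t=2,i=11
  ##.## -> #   bit 27 = 1  t=3,i=4
  ##.#. -> .   bit 26 = 0  t=0,i=5
  ##..# -> .   bit 25 = 0  t=0,i=11
  ##... -> .   bit 24 = 0  t=3,i=7
  #.### -> .   bit 23 = 0  t=1,i=0
  #.##. -> .   bit 22 = 0  t=0,i=3
  #.#.# -> #   bit 21 = 1  t=4,i=6
  #.#.. -> .   bit 20 = 0  t=0,i=6
  #..## -> .   bit 19 = 0  t=0,i=8
  #..#. -> #   bit 18 = 1  t=0,i=0
  #...# -> #   bit 17 = 1  t=6,i=0
  #.... -> #   bit 16 = 1  t=3,i=8
  .#### -> #   bit 15 = 1  t=2,i=6
  .###. -> .   bit 14 = 0  t=1,i=1
  .##.# -> #   bit 13 = 1  t=0,i=4
  .##.. -> #   bit 12 = 1  t=0,i=10
  .#.## -> #   bit 11 = 1  t=0,i=2
  .#.#. -> #   bit 10 = 1  t=4,i=7
  .#..# -> #   bit 9 = 1  t=0,i=7
  .#... -> #   bit 8 = 1  t=4,i=9
  ..### -> #   bit 7 = 1  t=2,i=5
  ..##. -> .   bit 6 = 0  t=0,i=9
  ..#.# -> #   bit 5 = 1  t=0,i=1
  ..#.. -> #   bit 4 = 1  t=1,i=7
  ...## -> .   bit 3 = 0  t=3,i=0
  ...#. -> .   bit 2 = 0  t=4,i=0
  ....# -> .   bit 1 = 0  t=3,i=11
  ..... -> .   bit 0 = 0  t=3,i=9
  bits 00101000001001111011111110110000 = 673693616

673693616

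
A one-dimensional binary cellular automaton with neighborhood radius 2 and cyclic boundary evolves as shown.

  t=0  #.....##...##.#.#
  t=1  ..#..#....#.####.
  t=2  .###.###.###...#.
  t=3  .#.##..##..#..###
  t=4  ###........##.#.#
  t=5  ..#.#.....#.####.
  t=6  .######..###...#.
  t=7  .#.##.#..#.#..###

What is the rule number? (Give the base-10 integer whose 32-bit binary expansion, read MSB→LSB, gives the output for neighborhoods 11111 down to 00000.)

  [31] ##### => #  t=6,i=3
  [30] ####. => .  t=1,i=14
  [29] ###.# => #  t=2,i=3
  [28] ###.. => #  t=1,i=15
  [27] ##.## => #  t=2,i=4
  [26] ##.#. => #  t=0,i=13
  [25] ##..# => .  t=3,i=5
  [24] ##... => .  t=0,i=1
  [23] #.### => .  t=1,i=12
  [22] #.##. => .  t=0,i=16
  [21] #.#.# => #  t=0,i=14
  [20] #.#.. => #  t=5,i=4
  [19] #..## => .  t=2,i=0
  [18] #..#. => .  t=1,i=4
  [17] #...# => .  t=0,i=9
  [16] #.... => #  t=0,i=2
  [15] .#### => .  t=1,i=13
  [14] .###. => .  t=2,i=2
  [13] .##.# => #  t=0,i=12
  [12] .##.. => .  t=0,i=0
  [11] .#.## => #  t=0,i=15
  [10] .#.#. => #  t=5,i=3
  [9] .#..# => #  t=1,i=3
  [8] .#... => #  t=1,i=6
  [7] ..### => #  t=2,i=1
  [6] ..##. => .  t=0,i=6
  [5] ..#.# => #  t=1,i=10
  [4] ..#.. => #  t=1,i=2
  [3] ...## => #  t=0,i=5
  [2] ...#. => #  t=1,i=1
  [1] ....# => .  t=0,i=4
  [0] ..... => .  t=0,i=3
  bits 10111100001100010010111110111100 = 3157340092

3157340092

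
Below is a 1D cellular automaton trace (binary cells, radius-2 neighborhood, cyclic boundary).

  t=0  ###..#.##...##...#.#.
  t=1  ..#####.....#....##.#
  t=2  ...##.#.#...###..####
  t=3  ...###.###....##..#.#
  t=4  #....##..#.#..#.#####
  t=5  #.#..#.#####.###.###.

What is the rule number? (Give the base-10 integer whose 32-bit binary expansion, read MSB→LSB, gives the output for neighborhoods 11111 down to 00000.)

  #####|#  b31=1 t=1,i=4
  ####.|.  b30=0 t=1,i=5
  ###.#|#  b29=1 t=3,i=5
  ###..|#  b28=1 t=0,i=2
  ##.##|#  b27=1 t=3,i=6
  ##.#.|#  b26=1 t=1,i=19
  ##..#|#  b25=1 t=0,i=3
  ##...|.  b24=0 t=0,i=9
  #.###|.  b23=0 t=0,i=0
  #.##.|.  b22=0 t=0,i=7
  #.#.#|.  b21=0 t=0,i=19
  #.#..|#  b20=1 t=1,i=20
  #..##|.  b19=0 t=1,i=1
  #..#.|#  b18=1 t=0,i=4
  #...#|.  b17=0 t=0,i=10
  #....|#  b16=1 t=1,i=8
  .####|#  b15=1 t=1,i=3
  .###.|.  b14=0 t=0,i=1
  .##.#|#  b13=1 t=1,i=18
  .##..|.  b12=0 t=0,i=8
  .#.##|#  b11=1 t=0,i=6
  .#.#.|#  b10=1 t=0,i=18
  .#..#|.  b9=0 t=1,i=0
  .#...|#  b8=1 t=1,i=13
  ..###|.  b7=0 t=1,i=2
  ..##.|#  b6=1 t=0,i=12
  ..#.#|#  b5=1 t=0,i=5
  ..#..|#  b4=1 t=1,i=12
  ...##|.  b3=0 t=0,i=11
  ...#.|.  b2=0 t=0,i=16
  ....#|.  b1=0 t=1,i=10
  .....|.  b0=0 t=1,i=9
  bits 10111110000101011010110101110000 = 3189091696

3189091696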